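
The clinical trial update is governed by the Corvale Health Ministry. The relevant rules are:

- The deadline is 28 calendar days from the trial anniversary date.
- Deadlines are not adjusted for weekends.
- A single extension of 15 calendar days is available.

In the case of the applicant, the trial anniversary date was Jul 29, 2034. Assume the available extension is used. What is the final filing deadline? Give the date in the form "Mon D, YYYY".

From Jul 29, 2034, 28 calendar days later is Aug 26, 2034.
Aug 26, 2034 is a Saturday; no weekend or holiday adjustment applies.
With the 15-day extension, Aug 26, 2034 becomes Sep 10, 2034.
Sep 10, 2034 is a Sunday; no weekend or holiday adjustment applies.
Final deadline: Sep 10, 2034.

Sep 10, 2034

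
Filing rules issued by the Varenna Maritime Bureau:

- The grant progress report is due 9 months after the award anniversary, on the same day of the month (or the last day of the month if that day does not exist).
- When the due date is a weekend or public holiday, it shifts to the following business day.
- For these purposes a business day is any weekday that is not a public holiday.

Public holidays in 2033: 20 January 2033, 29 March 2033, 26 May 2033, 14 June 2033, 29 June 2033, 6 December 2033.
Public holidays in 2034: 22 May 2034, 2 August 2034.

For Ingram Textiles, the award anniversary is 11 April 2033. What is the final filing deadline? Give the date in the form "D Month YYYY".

11 January 2034

9 months from 11 April 2033 is 11 January 2034.
Since 11 January 2034 is a Wednesday and not a holiday, the date is unchanged.
So the filing is due 11 January 2034.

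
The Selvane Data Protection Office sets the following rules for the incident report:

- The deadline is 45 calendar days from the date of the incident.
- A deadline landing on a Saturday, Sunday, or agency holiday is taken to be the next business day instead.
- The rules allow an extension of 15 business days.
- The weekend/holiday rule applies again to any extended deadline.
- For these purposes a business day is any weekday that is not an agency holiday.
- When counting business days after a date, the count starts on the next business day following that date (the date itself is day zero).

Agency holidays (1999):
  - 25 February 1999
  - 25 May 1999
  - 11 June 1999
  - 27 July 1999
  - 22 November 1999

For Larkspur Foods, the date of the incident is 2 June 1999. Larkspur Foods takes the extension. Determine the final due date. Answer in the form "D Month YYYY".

Trigger date 2 June 1999 + 45 calendar days = 17 July 1999.
17 July 1999 is a Saturday, so it moves to the next business day, 19 July 1999 (Monday).
The 15-business-day extension runs from 19 July 1999 to 10 August 1999.
10 August 1999 falls on a Tuesday, which is a business day, so no adjustment is needed.
Final deadline: 10 August 1999.

10 August 1999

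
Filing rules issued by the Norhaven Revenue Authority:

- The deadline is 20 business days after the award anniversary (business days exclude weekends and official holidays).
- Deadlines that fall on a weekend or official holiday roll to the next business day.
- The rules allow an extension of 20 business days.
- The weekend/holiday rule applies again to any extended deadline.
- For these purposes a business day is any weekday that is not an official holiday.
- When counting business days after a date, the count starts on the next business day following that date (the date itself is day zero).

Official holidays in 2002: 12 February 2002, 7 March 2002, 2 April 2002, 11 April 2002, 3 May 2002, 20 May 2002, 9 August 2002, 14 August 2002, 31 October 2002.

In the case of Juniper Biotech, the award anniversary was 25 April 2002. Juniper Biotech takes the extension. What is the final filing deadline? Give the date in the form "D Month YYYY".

24 June 2002

Counting 20 business days after 25 April 2002 (skipping weekends and listed holidays) reaches 27 May 2002.
27 May 2002 (Monday) is already a business day.
Applying the 20-business-day extension: 20 business days after 27 May 2002 is 24 June 2002.
24 June 2002 (Monday) is already a business day.
Final deadline: 24 June 2002.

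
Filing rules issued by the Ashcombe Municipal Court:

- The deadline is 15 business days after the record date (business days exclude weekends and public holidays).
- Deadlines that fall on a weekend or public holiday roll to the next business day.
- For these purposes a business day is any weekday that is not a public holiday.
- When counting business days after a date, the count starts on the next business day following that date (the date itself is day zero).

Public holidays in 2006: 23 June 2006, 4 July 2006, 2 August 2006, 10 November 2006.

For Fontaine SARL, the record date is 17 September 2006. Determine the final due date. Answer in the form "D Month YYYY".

Counting 15 business days after 17 September 2006 (skipping weekends and listed holidays) reaches 6 October 2006.
Since 6 October 2006 is a Friday and not a holiday, the date is unchanged.
Final deadline: 6 October 2006.

6 October 2006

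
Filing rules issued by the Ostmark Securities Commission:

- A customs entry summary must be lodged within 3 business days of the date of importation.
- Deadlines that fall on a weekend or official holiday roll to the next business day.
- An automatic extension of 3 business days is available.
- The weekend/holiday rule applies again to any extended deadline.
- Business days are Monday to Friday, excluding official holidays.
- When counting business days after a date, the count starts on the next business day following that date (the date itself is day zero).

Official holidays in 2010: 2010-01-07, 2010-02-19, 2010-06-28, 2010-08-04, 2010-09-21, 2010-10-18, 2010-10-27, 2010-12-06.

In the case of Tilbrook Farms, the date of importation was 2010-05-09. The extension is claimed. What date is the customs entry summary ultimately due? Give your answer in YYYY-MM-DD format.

Counting 3 business days after 2010-05-09 (skipping weekends and listed holidays) reaches 2010-05-12.
2010-05-12 falls on a Wednesday, which is a business day, so no adjustment is needed.
Counting 3 further business days from 2010-05-12 reaches 2010-05-17.
2010-05-17 is a Monday and not a listed holiday, so it stands.
Final deadline: 2010-05-17.

2010-05-17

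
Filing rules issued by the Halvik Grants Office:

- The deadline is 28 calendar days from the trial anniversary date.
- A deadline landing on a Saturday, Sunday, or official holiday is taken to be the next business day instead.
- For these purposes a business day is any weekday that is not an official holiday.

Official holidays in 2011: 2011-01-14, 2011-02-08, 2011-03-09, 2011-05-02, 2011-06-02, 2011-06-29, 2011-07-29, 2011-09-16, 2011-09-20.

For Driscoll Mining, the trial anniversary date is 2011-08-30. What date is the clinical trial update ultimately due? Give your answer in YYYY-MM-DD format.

28 calendar days after 2011-08-30 is 2011-09-27.
2011-09-27 is a Tuesday and not a listed holiday, so it stands.
The final due date is 2011-09-27.

2011-09-27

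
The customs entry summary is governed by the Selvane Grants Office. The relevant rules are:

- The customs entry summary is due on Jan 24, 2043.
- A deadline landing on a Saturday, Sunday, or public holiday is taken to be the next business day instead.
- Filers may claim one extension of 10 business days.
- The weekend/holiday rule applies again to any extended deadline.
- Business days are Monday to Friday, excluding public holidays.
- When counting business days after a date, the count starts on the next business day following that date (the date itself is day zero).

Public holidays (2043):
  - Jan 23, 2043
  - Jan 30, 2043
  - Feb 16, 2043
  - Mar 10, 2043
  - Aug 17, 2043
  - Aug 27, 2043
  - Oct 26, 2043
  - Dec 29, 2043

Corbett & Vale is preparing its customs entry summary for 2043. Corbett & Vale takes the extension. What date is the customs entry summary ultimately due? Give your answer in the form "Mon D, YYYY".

Feb 10, 2043

Start from the fixed due date, Jan 24, 2043.
Because Jan 24, 2043 is a Saturday, the deadline becomes Jan 26, 2043 (Monday).
Applying the 10-business-day extension: 10 business days after Jan 26, 2043 is Feb 10, 2043.
Feb 10, 2043 (Tuesday) is already a business day.
The final due date is Feb 10, 2043.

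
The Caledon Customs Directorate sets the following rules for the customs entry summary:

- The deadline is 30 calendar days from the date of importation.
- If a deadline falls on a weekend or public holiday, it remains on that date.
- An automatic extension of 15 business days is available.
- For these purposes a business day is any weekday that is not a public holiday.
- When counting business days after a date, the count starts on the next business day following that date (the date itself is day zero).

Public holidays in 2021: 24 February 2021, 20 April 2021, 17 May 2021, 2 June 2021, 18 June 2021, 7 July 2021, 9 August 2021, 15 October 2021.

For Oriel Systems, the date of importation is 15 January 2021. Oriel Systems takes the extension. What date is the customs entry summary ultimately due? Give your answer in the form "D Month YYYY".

8 March 2021

Trigger date 15 January 2021 + 30 calendar days = 14 February 2021.
14 February 2021 is a Sunday; no weekend or holiday adjustment applies.
Counting 15 further business days from 14 February 2021 reaches 8 March 2021.
8 March 2021 is a Monday; no weekend or holiday adjustment applies.
Deadline: 8 March 2021.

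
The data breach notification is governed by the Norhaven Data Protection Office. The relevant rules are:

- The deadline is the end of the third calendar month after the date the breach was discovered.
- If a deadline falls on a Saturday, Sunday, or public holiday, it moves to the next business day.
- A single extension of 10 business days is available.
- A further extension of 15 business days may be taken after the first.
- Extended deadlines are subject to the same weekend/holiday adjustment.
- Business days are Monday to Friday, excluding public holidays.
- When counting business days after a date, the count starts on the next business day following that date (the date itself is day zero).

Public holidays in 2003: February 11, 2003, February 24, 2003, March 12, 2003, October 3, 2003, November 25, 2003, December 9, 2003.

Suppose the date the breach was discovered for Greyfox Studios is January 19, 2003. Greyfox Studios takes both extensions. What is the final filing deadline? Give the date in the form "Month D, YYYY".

The third month after January 19, 2003 is April 2003, whose last day is April 30, 2003.
April 30, 2003 (Wednesday) is already a business day.
The 10-business-day extension runs from April 30, 2003 to May 14, 2003.
May 14, 2003 (Wednesday) is already a business day.
The 15-business-day extension runs from May 14, 2003 to June 4, 2003.
June 4, 2003 (Wednesday) is already a business day.
Deadline: June 4, 2003.

June 4, 2003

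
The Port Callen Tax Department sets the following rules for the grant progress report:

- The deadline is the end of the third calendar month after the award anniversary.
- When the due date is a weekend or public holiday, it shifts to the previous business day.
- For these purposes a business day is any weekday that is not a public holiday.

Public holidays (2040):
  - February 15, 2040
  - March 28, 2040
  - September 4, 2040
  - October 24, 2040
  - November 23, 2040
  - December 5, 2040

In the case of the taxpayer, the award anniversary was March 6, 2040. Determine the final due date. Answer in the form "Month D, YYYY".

The third month after March 6, 2040 is June 2040, whose last day is June 30, 2040.
June 30, 2040 is a Saturday, so it moves to the preceding business day, June 29, 2040 (Friday).
Final deadline: June 29, 2040.

June 29, 2040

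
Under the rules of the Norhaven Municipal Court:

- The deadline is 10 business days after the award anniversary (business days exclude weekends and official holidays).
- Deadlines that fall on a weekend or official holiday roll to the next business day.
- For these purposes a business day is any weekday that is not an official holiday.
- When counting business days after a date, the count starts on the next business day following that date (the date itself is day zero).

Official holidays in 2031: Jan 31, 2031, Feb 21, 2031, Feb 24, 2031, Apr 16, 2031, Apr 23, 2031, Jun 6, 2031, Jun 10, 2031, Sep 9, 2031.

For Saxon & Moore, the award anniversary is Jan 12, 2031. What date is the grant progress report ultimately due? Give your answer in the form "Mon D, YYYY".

Jan 24, 2031

Starting the day after Jan 12, 2031 and counting 10 business days lands on Jan 24, 2031.
Jan 24, 2031 falls on a Friday, which is a business day, so no adjustment is needed.
So the filing is due Jan 24, 2031.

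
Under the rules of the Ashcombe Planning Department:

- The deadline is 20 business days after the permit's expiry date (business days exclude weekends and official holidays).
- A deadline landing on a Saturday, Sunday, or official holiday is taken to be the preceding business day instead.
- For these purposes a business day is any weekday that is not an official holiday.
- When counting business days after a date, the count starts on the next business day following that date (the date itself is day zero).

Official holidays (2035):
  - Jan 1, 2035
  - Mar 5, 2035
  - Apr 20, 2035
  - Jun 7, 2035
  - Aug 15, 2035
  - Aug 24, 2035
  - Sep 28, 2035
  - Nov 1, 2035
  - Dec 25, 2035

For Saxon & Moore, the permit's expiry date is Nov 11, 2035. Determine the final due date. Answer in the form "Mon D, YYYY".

Starting the day after Nov 11, 2035 and counting 20 business days lands on Dec 7, 2035.
Since Dec 7, 2035 is a Friday and not a holiday, the date is unchanged.
Final deadline: Dec 7, 2035.

Dec 7, 2035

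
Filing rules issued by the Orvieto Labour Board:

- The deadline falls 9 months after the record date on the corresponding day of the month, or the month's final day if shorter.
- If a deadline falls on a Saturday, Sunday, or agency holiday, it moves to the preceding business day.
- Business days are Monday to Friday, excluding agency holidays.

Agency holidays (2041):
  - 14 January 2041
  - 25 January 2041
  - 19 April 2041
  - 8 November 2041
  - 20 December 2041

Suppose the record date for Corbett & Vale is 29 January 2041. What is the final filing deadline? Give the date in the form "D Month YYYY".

29 October 2041

9 months from 29 January 2041 is 29 October 2041.
Since 29 October 2041 is a Tuesday and not a holiday, the date is unchanged.
So the filing is due 29 October 2041.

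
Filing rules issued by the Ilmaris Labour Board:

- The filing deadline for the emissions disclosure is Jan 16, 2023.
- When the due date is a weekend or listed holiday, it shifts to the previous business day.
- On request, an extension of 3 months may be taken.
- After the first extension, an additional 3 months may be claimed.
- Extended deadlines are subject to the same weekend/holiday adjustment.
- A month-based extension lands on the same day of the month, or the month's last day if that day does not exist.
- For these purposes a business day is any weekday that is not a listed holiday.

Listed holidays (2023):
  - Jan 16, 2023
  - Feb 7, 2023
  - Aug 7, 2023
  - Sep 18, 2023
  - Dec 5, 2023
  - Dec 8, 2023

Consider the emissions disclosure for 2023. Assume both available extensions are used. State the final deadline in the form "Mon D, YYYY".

The statutory due date is Jan 16, 2023.
Jan 16, 2023 is a listed holiday; the preceding business day is Jan 13, 2023 (Friday).
The 3 months extension carries Jan 13, 2023 to Apr 13, 2023.
Apr 13, 2023 (Thursday) is already a business day.
Applying the 3 months extension: 3 months after Apr 13, 2023 is Jul 13, 2023.
Since Jul 13, 2023 is a Thursday and not a holiday, the date is unchanged.
Deadline: Jul 13, 2023.

Jul 13, 2023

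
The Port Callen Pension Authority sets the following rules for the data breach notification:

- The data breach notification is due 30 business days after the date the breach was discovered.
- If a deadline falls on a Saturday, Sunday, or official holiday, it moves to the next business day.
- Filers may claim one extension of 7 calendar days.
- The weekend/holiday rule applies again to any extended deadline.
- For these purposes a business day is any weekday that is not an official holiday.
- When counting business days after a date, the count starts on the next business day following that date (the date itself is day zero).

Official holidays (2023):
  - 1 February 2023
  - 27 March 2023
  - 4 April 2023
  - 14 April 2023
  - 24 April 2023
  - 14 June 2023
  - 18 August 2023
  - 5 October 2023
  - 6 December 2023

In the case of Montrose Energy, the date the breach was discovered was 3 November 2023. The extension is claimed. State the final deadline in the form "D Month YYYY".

25 December 2023

Counting 30 business days after 3 November 2023 (skipping weekends and listed holidays) reaches 18 December 2023.
18 December 2023 is a Monday and not a listed holiday, so it stands.
With the 7-day extension, 18 December 2023 becomes 25 December 2023.
25 December 2023 is a Monday and not a listed holiday, so it stands.
So the filing is due 25 December 2023.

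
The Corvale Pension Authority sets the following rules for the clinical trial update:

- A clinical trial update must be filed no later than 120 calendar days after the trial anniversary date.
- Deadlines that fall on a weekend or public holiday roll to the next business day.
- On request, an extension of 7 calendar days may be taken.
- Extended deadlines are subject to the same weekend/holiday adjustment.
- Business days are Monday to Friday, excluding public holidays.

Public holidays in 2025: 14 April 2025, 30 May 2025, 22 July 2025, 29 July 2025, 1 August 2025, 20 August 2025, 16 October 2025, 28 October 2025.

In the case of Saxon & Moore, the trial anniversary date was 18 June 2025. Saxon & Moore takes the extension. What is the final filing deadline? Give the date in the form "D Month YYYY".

120 calendar days after 18 June 2025 is 16 October 2025.
16 October 2025 falls on a listed holiday. Rolling to the next business day gives 17 October 2025, a Friday.
The 7-calendar-day extension moves the deadline from 17 October 2025 to 24 October 2025.
Since 24 October 2025 is a Friday and not a holiday, the date is unchanged.
Deadline: 24 October 2025.

24 October 2025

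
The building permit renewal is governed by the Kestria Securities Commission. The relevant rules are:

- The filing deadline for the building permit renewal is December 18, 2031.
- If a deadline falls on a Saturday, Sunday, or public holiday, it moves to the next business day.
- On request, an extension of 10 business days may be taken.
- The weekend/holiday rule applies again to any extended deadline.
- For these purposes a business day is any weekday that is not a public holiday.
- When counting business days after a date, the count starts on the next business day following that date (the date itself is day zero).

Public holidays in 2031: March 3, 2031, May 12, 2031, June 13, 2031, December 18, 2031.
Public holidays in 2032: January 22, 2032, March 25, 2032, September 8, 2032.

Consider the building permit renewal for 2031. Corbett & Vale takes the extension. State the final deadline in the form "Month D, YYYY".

The stated deadline is December 18, 2031.
Because December 18, 2031 is a listed holiday, the deadline becomes December 19, 2031 (Friday).
Counting 10 further business days from December 19, 2031 reaches January 2, 2032.
January 2, 2032 is a Friday and not a listed holiday, so it stands.
So the filing is due January 2, 2032.

January 2, 2032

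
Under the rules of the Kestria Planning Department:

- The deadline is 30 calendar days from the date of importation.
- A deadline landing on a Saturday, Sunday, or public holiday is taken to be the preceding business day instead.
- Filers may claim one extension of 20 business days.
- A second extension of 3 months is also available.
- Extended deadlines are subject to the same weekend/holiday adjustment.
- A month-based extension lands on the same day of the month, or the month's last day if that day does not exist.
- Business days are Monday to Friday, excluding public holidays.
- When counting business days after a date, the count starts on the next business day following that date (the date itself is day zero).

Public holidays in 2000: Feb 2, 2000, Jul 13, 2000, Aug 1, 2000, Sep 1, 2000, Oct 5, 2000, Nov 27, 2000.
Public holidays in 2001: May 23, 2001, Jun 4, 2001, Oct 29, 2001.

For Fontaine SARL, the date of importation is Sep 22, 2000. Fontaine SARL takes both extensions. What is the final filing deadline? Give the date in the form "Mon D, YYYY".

From Sep 22, 2000, 30 calendar days later is Oct 22, 2000.
Oct 22, 2000 is a Sunday; the preceding business day is Oct 20, 2000 (Friday).
Counting 20 further business days from Oct 20, 2000 reaches Nov 17, 2000.
Since Nov 17, 2000 is a Friday and not a holiday, the date is unchanged.
Applying the 3 months extension: 3 months after Nov 17, 2000 is Feb 17, 2001.
Because Feb 17, 2001 is a Saturday, the deadline becomes Feb 16, 2001 (Friday).
The final due date is Feb 16, 2001.

Feb 16, 2001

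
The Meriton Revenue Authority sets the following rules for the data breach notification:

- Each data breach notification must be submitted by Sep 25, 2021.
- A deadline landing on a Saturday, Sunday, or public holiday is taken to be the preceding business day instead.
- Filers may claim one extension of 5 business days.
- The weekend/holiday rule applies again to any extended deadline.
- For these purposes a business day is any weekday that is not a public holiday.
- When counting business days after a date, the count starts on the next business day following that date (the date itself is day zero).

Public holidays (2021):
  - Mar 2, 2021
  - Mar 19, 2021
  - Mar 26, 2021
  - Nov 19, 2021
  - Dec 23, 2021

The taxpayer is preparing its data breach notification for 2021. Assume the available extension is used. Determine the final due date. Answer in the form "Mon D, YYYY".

Oct 1, 2021

The statutory due date is Sep 25, 2021.
Because Sep 25, 2021 is a Saturday, the deadline becomes Sep 24, 2021 (Friday).
The 5-business-day extension runs from Sep 24, 2021 to Oct 1, 2021.
Oct 1, 2021 falls on a Friday, which is a business day, so no adjustment is needed.
So the filing is due Oct 1, 2021.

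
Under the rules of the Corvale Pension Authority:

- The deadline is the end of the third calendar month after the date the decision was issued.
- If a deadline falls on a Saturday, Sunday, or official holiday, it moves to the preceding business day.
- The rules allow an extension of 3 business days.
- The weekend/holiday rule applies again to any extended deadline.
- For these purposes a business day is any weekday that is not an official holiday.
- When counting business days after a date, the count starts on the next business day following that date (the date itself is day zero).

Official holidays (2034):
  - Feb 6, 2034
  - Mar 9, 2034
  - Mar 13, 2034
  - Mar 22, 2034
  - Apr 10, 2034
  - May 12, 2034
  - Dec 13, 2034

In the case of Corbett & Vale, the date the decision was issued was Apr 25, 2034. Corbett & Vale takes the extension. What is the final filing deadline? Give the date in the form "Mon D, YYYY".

The third month after Apr 25, 2034 is July 2034, whose last day is Jul 31, 2034.
Jul 31, 2034 is a Monday and not a listed holiday, so it stands.
Counting 3 further business days from Jul 31, 2034 reaches Aug 3, 2034.
Aug 3, 2034 is a Thursday and not a listed holiday, so it stands.
Final deadline: Aug 3, 2034.

Aug 3, 2034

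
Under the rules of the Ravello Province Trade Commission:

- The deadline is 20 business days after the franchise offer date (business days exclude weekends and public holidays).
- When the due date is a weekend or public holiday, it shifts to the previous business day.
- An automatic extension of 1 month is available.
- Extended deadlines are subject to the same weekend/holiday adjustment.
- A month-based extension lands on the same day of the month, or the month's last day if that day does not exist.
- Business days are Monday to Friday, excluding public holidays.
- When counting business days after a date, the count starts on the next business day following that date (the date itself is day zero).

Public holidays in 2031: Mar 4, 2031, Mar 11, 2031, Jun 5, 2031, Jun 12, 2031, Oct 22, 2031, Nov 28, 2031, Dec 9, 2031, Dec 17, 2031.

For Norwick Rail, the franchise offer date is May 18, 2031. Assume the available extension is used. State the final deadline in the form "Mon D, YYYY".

Starting the day after May 18, 2031 and counting 20 business days lands on Jun 17, 2031.
Since Jun 17, 2031 is a Tuesday and not a holiday, the date is unchanged.
Add 1 month to Jun 17, 2031: Jul 17, 2031.
Jul 17, 2031 (Thursday) is already a business day.
Final deadline: Jul 17, 2031.

Jul 17, 2031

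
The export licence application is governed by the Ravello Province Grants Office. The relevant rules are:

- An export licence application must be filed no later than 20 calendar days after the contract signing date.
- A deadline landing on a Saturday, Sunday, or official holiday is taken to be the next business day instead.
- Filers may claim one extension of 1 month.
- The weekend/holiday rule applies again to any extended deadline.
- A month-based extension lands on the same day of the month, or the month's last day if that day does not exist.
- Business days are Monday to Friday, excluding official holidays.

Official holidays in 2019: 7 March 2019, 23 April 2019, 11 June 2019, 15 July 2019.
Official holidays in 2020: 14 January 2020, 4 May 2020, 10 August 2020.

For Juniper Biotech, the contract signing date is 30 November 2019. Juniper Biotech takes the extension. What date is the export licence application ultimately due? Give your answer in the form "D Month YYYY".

20 January 2020

Adding 20 calendar days to 30 November 2019 gives 20 December 2019.
20 December 2019 falls on a Friday, which is a business day, so no adjustment is needed.
The 1 month extension carries 20 December 2019 to 20 January 2020.
20 January 2020 is a Monday and not a listed holiday, so it stands.
Final deadline: 20 January 2020.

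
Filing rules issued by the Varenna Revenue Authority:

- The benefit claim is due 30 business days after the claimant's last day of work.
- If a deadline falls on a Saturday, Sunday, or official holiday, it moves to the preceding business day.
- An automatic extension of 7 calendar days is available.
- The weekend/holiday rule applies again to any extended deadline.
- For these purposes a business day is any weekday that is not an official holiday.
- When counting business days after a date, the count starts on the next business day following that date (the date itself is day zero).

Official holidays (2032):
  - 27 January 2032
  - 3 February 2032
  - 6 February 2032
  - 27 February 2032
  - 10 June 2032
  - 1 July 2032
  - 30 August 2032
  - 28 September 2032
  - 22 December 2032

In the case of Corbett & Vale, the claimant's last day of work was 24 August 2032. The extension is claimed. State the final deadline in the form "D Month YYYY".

30 business days after 24 August 2032, excluding weekends and holidays, is 7 October 2032.
7 October 2032 falls on a Thursday, which is a business day, so no adjustment is needed.
Applying the 7-calendar-day extension: 7 October 2032 + 7 days = 14 October 2032.
14 October 2032 is a Thursday and not a listed holiday, so it stands.
Deadline: 14 October 2032.

14 October 2032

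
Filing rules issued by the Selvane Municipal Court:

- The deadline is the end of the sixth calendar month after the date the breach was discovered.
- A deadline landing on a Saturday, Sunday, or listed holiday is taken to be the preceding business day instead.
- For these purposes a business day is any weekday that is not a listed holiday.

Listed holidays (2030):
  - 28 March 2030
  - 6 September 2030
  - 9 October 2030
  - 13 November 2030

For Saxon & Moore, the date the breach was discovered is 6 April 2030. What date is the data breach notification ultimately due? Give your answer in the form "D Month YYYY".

31 October 2030

6 months after 6 April 2030 falls in October 2030; the last day of that month is 31 October 2030.
Since 31 October 2030 is a Thursday and not a holiday, the date is unchanged.
So the filing is due 31 October 2030.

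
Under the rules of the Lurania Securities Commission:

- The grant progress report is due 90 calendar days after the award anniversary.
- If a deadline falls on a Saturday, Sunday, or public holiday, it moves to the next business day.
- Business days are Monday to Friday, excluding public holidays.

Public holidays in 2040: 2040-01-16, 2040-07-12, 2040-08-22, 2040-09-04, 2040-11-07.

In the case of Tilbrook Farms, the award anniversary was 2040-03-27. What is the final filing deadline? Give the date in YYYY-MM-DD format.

2040-06-25

90 calendar days after 2040-03-27 is 2040-06-25.
2040-06-25 (Monday) is already a business day.
So the filing is due 2040-06-25.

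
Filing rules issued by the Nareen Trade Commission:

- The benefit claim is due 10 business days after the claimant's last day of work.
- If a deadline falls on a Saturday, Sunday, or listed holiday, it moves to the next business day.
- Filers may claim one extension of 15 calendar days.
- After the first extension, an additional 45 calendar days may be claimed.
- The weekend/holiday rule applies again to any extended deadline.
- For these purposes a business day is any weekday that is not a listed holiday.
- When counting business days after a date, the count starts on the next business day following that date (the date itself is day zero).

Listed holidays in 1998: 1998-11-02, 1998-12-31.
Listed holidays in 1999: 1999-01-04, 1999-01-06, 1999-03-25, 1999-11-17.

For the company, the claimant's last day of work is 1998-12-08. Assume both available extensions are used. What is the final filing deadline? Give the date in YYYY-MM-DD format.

1999-02-22

10 business days after 1998-12-08, excluding weekends and holidays, is 1998-12-22.
1998-12-22 (Tuesday) is already a business day.
Add the 15 calendar-day extension to 1998-12-22: 1999-01-06.
1999-01-06 falls on a listed holiday. Rolling to the next business day gives 1999-01-07, a Thursday.
With the 45-day extension, 1999-01-07 becomes 1999-02-21.
1999-02-21 falls on a Sunday. Rolling to the next business day gives 1999-02-22, a Monday.
Deadline: 1999-02-22.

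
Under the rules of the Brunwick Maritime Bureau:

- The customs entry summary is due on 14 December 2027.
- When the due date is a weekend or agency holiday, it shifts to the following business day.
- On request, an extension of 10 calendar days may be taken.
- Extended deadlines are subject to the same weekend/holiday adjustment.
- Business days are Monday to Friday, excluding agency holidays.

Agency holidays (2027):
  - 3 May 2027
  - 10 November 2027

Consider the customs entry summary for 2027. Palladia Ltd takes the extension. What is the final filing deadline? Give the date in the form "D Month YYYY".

The stated deadline is 14 December 2027.
14 December 2027 is a Tuesday and not a listed holiday, so it stands.
With the 10-day extension, 14 December 2027 becomes 24 December 2027.
Since 24 December 2027 is a Friday and not a holiday, the date is unchanged.
Deadline: 24 December 2027.

24 December 2027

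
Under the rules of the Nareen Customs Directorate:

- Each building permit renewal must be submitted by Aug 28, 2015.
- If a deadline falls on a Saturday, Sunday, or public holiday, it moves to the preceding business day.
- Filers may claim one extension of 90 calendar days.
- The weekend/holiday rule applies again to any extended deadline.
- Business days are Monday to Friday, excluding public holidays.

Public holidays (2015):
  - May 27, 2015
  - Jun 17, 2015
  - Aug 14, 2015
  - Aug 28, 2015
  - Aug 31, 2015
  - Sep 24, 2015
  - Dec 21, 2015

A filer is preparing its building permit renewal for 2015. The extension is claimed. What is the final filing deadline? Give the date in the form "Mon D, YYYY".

The statutory due date is Aug 28, 2015.
Aug 28, 2015 is a listed holiday; the preceding business day is Aug 27, 2015 (Thursday).
Applying the 90-calendar-day extension: Aug 27, 2015 + 90 days = Nov 25, 2015.
Nov 25, 2015 is a Wednesday and not a listed holiday, so it stands.
Final deadline: Nov 25, 2015.

Nov 25, 2015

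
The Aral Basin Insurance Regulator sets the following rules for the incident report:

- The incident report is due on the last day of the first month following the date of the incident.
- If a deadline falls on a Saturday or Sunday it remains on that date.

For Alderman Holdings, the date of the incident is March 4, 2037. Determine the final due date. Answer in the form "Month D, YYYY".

April 30, 2037

The first month after March 4, 2037 is April 2037, whose last day is April 30, 2037.
April 30, 2037 falls on a Thursday. The rules make no weekend/holiday allowance, so it remains April 30, 2037.
So the filing is due April 30, 2037.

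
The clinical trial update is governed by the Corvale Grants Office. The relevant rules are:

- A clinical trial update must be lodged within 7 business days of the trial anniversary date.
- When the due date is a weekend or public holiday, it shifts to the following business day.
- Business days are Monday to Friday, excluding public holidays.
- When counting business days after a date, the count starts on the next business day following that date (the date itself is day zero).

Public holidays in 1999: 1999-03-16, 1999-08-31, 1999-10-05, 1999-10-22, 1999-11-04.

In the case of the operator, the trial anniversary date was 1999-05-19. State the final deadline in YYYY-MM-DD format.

Counting 7 business days after 1999-05-19 (skipping weekends and listed holidays) reaches 1999-05-28.
Since 1999-05-28 is a Friday and not a holiday, the date is unchanged.
Deadline: 1999-05-28.

1999-05-28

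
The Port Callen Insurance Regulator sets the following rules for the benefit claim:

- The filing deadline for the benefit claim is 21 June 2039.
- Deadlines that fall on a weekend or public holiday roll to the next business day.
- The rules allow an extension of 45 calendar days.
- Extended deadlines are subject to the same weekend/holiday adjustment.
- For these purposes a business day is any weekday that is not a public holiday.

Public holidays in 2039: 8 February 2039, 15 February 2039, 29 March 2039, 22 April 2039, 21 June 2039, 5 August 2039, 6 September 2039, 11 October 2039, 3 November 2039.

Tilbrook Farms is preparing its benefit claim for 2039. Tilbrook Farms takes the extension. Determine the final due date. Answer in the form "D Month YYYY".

The statutory due date is 21 June 2039.
Because 21 June 2039 is a listed holiday, the deadline becomes 22 June 2039 (Wednesday).
The 45-calendar-day extension moves the deadline from 22 June 2039 to 6 August 2039.
6 August 2039 falls on a Saturday. Rolling to the next business day gives 8 August 2039, a Monday.
Final deadline: 8 August 2039.

8 August 2039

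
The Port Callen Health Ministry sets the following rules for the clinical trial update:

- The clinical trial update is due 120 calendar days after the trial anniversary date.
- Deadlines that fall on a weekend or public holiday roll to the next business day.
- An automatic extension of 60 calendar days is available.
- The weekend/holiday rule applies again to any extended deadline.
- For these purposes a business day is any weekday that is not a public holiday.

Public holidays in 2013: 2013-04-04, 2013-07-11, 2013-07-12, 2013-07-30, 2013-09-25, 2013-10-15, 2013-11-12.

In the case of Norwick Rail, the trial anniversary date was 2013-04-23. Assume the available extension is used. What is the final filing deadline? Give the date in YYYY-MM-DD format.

Adding 120 calendar days to 2013-04-23 gives 2013-08-21.
Since 2013-08-21 is a Wednesday and not a holiday, the date is unchanged.
Add the 60 calendar-day extension to 2013-08-21: 2013-10-20.
2013-10-20 is a Sunday, so it moves to the next business day, 2013-10-21 (Monday).
So the filing is due 2013-10-21.

2013-10-21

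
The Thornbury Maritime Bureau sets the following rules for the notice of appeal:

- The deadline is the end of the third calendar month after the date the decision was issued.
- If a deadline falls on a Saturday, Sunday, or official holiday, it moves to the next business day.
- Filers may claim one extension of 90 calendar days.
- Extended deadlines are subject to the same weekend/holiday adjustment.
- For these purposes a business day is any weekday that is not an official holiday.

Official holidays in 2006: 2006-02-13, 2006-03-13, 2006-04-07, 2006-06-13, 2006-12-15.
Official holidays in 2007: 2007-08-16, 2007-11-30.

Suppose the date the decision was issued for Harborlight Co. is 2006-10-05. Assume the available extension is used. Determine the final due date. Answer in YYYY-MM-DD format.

2007-05-01

3 months after 2006-10-05 is January 2007; that month ends on 2007-01-31.
2007-01-31 (Wednesday) is already a business day.
The 90-calendar-day extension moves the deadline from 2007-01-31 to 2007-05-01.
2007-05-01 is a Tuesday and not a listed holiday, so it stands.
Deadline: 2007-05-01.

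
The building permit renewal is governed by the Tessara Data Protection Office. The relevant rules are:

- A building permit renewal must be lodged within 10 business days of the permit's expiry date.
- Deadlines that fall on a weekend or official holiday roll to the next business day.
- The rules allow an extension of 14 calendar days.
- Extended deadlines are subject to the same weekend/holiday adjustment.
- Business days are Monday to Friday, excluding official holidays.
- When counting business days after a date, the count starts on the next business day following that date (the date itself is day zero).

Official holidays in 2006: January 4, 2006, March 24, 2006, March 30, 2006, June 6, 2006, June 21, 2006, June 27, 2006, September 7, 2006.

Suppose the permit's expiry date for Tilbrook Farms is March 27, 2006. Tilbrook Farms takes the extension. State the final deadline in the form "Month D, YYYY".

April 25, 2006

Counting 10 business days after March 27, 2006 (skipping weekends and listed holidays) reaches April 11, 2006.
Since April 11, 2006 is a Tuesday and not a holiday, the date is unchanged.
Add the 14 calendar-day extension to April 11, 2006: April 25, 2006.
April 25, 2006 (Tuesday) is already a business day.
So the filing is due April 25, 2006.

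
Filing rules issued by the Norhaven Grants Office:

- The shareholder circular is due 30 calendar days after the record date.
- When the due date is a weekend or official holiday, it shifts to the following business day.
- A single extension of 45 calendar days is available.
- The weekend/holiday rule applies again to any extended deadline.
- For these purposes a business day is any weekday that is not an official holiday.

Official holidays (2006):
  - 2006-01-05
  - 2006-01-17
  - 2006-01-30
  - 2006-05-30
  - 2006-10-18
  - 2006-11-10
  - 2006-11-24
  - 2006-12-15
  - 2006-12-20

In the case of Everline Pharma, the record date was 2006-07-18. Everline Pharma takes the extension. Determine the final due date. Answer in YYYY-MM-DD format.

2006-10-02

Adding 30 calendar days to 2006-07-18 gives 2006-08-17.
2006-08-17 (Thursday) is already a business day.
Applying the 45-calendar-day extension: 2006-08-17 + 45 days = 2006-10-01.
2006-10-01 falls on a Sunday. Rolling to the next business day gives 2006-10-02, a Monday.
Final deadline: 2006-10-02.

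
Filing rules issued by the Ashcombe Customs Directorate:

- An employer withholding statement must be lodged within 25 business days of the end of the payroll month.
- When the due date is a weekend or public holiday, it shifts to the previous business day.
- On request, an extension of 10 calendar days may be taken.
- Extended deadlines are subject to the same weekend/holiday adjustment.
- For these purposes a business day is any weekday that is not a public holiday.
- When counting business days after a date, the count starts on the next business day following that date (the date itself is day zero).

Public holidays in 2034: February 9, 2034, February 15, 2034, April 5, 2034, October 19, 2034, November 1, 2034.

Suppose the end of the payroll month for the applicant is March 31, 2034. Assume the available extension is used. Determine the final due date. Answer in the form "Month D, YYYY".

May 18, 2034

Starting the day after March 31, 2034 and counting 25 business days lands on May 8, 2034.
May 8, 2034 (Monday) is already a business day.
Add the 10 calendar-day extension to May 8, 2034: May 18, 2034.
May 18, 2034 (Thursday) is already a business day.
Final deadline: May 18, 2034.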